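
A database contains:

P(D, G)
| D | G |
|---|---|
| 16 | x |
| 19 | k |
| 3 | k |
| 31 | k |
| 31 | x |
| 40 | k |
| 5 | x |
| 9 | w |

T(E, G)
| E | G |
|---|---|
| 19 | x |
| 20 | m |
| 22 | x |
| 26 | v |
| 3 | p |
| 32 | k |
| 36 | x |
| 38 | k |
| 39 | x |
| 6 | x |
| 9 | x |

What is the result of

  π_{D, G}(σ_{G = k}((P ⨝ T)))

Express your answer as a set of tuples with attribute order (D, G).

{(19, k), (3, k), (31, k), (40, k)}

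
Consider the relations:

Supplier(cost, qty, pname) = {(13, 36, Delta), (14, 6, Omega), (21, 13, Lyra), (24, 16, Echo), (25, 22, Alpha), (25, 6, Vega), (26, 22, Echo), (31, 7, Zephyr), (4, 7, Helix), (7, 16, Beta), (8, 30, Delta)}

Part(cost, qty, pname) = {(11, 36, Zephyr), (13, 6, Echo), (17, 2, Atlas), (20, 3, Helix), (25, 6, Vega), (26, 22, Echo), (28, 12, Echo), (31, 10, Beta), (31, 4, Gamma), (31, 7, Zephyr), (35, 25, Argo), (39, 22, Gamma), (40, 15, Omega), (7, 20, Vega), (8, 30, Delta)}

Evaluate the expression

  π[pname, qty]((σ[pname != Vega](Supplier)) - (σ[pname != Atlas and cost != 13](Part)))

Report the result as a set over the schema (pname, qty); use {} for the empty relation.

{(Alpha, 22), (Beta, 16), (Delta, 36), (Echo, 16), (Helix, 7), (Lyra, 13), (Omega, 6)}

Selection pname != Vega: {(13, 36, Delta), (14, 6, Omega), (21, 13, Lyra), (24, 16, Echo), (25, 22, Alpha), (26, 22, Echo), (31, 7, Zephyr), (4, 7, Helix), (7, 16, Beta), (8, 30, Delta)}
Selection pname != Atlas and cost != 13: {(11, 36, Zephyr), (20, 3, Helix), (25, 6, Vega), (26, 22, Echo), (28, 12, Echo), (31, 10, Beta), (31, 4, Gamma), (31, 7, Zephyr), (35, 25, Argo), (39, 22, Gamma), (40, 15, Omega), (7, 20, Vega), (8, 30, Delta)}
Set difference of the two operands is {(13, 36, Delta), (14, 6, Omega), (21, 13, Lyra), (24, 16, Echo), (25, 22, Alpha), (4, 7, Helix), (7, 16, Beta)}.
π_{pname, qty} gives {(Alpha, 22), (Beta, 16), (Delta, 36), (Echo, 16), (Helix, 7), (Lyra, 13), (Omega, 6)}.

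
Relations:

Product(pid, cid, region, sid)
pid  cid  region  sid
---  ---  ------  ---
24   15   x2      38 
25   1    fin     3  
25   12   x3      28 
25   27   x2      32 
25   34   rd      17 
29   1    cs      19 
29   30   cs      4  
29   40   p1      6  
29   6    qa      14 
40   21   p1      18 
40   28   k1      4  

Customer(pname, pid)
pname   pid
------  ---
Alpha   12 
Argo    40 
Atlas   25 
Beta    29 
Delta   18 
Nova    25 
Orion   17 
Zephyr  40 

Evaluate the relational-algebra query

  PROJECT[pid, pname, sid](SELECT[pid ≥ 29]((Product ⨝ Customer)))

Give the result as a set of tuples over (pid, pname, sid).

{(29, Beta, 14), (29, Beta, 19), (29, Beta, 4), (29, Beta, 6), (40, Argo, 18), (40, Argo, 4), (40, Zephyr, 18), (40, Zephyr, 4)}

Product ⋈ Customer (natural join on pid): {(25, 1, fin, 3, Atlas), (25, 1, fin, 3, Nova), (25, 12, x3, 28, Atlas), (25, 12, x3, 28, Nova), (25, 27, x2, 32, Atlas), (25, 27, x2, 32, Nova), (25, 34, rd, 17, Atlas), (25, 34, rd, 17, Nova), (29, 1, cs, 19, Beta), (29, 30, cs, 4, Beta), (29, 40, p1, 6, Beta), (29, 6, qa, 14, Beta), (40, 21, p1, 18, Argo), (40, 21, p1, 18, Zephyr), (40, 28, k1, 4, Argo), (40, 28, k1, 4, Zephyr)}
Filtering on pid ≥ 29 leaves {(29, 1, cs, 19, Beta), (29, 30, cs, 4, Beta), (29, 40, p1, 6, Beta), (29, 6, qa, 14, Beta), (40, 21, p1, 18, Argo), (40, 21, p1, 18, Zephyr), (40, 28, k1, 4, Argo), (40, 28, k1, 4, Zephyr)}.
Keep only column(s) pid, pname, sid: {(29, Beta, 14), (29, Beta, 19), (29, Beta, 4), (29, Beta, 6), (40, Argo, 18), (40, Argo, 4), (40, Zephyr, 18), (40, Zephyr, 4)}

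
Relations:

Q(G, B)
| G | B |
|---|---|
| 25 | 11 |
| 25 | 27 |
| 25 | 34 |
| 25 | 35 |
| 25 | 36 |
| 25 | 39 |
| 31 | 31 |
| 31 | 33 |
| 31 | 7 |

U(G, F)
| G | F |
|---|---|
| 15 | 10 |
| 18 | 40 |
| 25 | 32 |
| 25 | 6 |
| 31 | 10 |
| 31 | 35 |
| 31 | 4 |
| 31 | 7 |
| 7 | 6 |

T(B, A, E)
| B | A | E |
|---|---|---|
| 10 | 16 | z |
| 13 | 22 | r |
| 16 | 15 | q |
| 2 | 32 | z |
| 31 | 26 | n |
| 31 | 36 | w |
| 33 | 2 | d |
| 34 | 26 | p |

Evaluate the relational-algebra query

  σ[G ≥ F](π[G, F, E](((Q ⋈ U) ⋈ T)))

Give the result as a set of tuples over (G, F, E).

{(25, 6, p), (31, 10, d), (31, 10, n), (31, 10, w), (31, 4, d), (31, 4, n), (31, 4, w), (31, 7, d), (31, 7, n), (31, 7, w)}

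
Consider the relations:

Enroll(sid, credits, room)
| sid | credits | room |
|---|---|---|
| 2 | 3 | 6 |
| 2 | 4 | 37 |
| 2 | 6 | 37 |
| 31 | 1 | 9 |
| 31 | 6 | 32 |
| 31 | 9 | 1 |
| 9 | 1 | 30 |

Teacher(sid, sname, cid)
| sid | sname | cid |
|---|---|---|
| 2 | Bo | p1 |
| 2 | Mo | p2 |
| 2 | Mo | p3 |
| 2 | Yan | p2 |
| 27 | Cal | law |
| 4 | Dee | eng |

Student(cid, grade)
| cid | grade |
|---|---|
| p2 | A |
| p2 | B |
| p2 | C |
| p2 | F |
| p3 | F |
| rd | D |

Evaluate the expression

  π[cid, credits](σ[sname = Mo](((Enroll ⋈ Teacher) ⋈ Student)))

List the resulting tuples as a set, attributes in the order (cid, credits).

{(p2, 3), (p2, 4), (p2, 6), (p3, 3), (p3, 4), (p3, 6)}

Enroll ⋈ Teacher (natural join on sid): {(2, 3, 6, Bo, p1), (2, 3, 6, Mo, p2), (2, 3, 6, Mo, p3), (2, 3, 6, Yan, p2), (2, 4, 37, Bo, p1), (2, 4, 37, Mo, p2), (2, 4, 37, Mo, p3), (2, 4, 37, Yan, p2), (2, 6, 37, Bo, p1), (2, 6, 37, Mo, p2), (2, 6, 37, Mo, p3), (2, 6, 37, Yan, p2)}
(Enroll ⋈ Teacher) ⋈ Student (natural join on cid): {(2, 3, 6, Mo, p2, A), (2, 3, 6, Mo, p2, B), (2, 3, 6, Mo, p2, C), (2, 3, 6, Mo, p2, F), (2, 3, 6, Mo, p3, F), (2, 3, 6, Yan, p2, A), (2, 3, 6, Yan, p2, B), (2, 3, 6, Yan, p2, C), (2, 3, 6, Yan, p2, F), (2, 4, 37, Mo, p2, A), (2, 4, 37, Mo, p2, B), (2, 4, 37, Mo, p2, C), (2, 4, 37, Mo, p2, F), (2, 4, 37, Mo, p3, F), (2, 4, 37, Yan, p2, A), (2, 4, 37, Yan, p2, B), (2, 4, 37, Yan, p2, C), (2, 4, 37, Yan, p2, F), (2, 6, 37, Mo, p2, A), (2, 6, 37, Mo, p2, B), (2, 6, 37, Mo, p2, C), (2, 6, 37, Mo, p2, F), (2, 6, 37, Mo, p3, F), (2, 6, 37, Yan, p2, A), (2, 6, 37, Yan, p2, B), (2, 6, 37, Yan, p2, C), (2, 6, 37, Yan, p2, F)}
σ[sname = Mo]: keep tuples satisfying sname = Mo → {(2, 3, 6, Mo, p2, A), (2, 3, 6, Mo, p2, B), (2, 3, 6, Mo, p2, C), (2, 3, 6, Mo, p2, F), (2, 3, 6, Mo, p3, F), (2, 4, 37, Mo, p2, A), (2, 4, 37, Mo, p2, B), (2, 4, 37, Mo, p2, C), (2, 4, 37, Mo, p2, F), (2, 4, 37, Mo, p3, F), (2, 6, 37, Mo, p2, A), (2, 6, 37, Mo, p2, B), (2, 6, 37, Mo, p2, C), (2, 6, 37, Mo, p2, F), (2, 6, 37, Mo, p3, F)}
π_{cid, credits} gives {(p2, 3), (p2, 4), (p2, 6), (p3, 3), (p3, 4), (p3, 6)} (9 duplicate(s) eliminated).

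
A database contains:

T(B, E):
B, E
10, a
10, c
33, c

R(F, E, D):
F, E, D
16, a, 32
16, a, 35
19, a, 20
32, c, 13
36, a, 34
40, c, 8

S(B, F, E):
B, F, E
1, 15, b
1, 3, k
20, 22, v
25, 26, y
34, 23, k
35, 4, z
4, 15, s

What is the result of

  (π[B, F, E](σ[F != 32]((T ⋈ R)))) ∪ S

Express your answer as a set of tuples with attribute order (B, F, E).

{(1, 15, b), (1, 3, k), (10, 16, a), (10, 19, a), (10, 36, a), (10, 40, c), (20, 22, v), (25, 26, y), (33, 40, c), (34, 23, k), (35, 4, z), (4, 15, s)}

Natural join on E: {(10, a, 16, 32), (10, a, 16, 35), (10, a, 19, 20), (10, a, 36, 34), (10, c, 32, 13), (10, c, 40, 8), (33, c, 32, 13), (33, c, 40, 8)}
Apply σ_{F != 32}; surviving tuples: {(10, a, 16, 32), (10, a, 16, 35), (10, a, 19, 20), (10, a, 36, 34), (10, c, 40, 8), (33, c, 40, 8)}
Keep only column(s) B, F, E (1 duplicate(s) eliminated): {(10, 16, a), (10, 19, a), (10, 36, a), (10, 40, c), (33, 40, c)}
Taking the union: {(1, 15, b), (1, 3, k), (10, 16, a), (10, 19, a), (10, 36, a), (10, 40, c), (20, 22, v), (25, 26, y), (33, 40, c), (34, 23, k), (35, 4, z), (4, 15, s)}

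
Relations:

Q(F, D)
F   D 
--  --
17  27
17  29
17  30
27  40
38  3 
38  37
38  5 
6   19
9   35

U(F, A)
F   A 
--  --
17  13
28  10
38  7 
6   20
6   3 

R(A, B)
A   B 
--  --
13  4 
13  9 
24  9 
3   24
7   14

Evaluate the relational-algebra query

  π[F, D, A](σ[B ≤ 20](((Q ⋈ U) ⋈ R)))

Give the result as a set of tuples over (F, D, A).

Joining Q and U on F yields {(17, 27, 13), (17, 29, 13), (17, 30, 13), (38, 3, 7), (38, 37, 7), (38, 5, 7), (6, 19, 20), (6, 19, 3)}.
Joining (Q ⋈ U) and R on A yields {(17, 27, 13, 4), (17, 27, 13, 9), (17, 29, 13, 4), (17, 29, 13, 9), (17, 30, 13, 4), (17, 30, 13, 9), (38, 3, 7, 14), (38, 37, 7, 14), (38, 5, 7, 14), (6, 19, 3, 24)}.
σ[B ≤ 20]: keep tuples satisfying B ≤ 20 → {(17, 27, 13, 4), (17, 27, 13, 9), (17, 29, 13, 4), (17, 29, 13, 9), (17, 30, 13, 4), (17, 30, 13, 9), (38, 3, 7, 14), (38, 37, 7, 14), (38, 5, 7, 14)}
Projecting to F, D, A (3 duplicate(s) eliminated): {(17, 27, 13), (17, 29, 13), (17, 30, 13), (38, 3, 7), (38, 37, 7), (38, 5, 7)}

{(17, 27, 13), (17, 29, 13), (17, 30, 13), (38, 3, 7), (38, 37, 7), (38, 5, 7)}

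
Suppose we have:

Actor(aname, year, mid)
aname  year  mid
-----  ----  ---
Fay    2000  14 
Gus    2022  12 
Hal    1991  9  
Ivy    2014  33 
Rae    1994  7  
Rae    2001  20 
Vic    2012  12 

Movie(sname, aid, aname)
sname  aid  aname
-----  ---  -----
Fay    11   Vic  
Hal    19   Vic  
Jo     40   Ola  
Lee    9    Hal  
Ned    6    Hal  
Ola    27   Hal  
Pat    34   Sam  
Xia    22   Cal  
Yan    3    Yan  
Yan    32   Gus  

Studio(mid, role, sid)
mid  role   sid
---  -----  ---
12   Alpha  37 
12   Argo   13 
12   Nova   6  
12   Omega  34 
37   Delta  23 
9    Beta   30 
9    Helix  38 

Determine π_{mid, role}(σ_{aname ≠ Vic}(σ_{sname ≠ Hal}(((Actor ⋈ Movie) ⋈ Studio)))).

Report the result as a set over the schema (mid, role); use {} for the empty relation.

Natural join on aname: {(Gus, 2022, 12, Yan, 32), (Hal, 1991, 9, Lee, 9), (Hal, 1991, 9, Ned, 6), (Hal, 1991, 9, Ola, 27), (Vic, 2012, 12, Fay, 11), (Vic, 2012, 12, Hal, 19)}
Natural join on mid: {(Gus, 2022, 12, Yan, 32, Alpha, 37), (Gus, 2022, 12, Yan, 32, Argo, 13), (Gus, 2022, 12, Yan, 32, Nova, 6), (Gus, 2022, 12, Yan, 32, Omega, 34), (Hal, 1991, 9, Lee, 9, Beta, 30), (Hal, 1991, 9, Lee, 9, Helix, 38), (Hal, 1991, 9, Ned, 6, Beta, 30), (Hal, 1991, 9, Ned, 6, Helix, 38), (Hal, 1991, 9, Ola, 27, Beta, 30), (Hal, 1991, 9, Ola, 27, Helix, 38), (Vic, 2012, 12, Fay, 11, Alpha, 37), (Vic, 2012, 12, Fay, 11, Argo, 13), (Vic, 2012, 12, Fay, 11, Nova, 6), (Vic, 2012, 12, Fay, 11, Omega, 34), (Vic, 2012, 12, Hal, 19, Alpha, 37), (Vic, 2012, 12, Hal, 19, Argo, 13), (Vic, 2012, 12, Hal, 19, Nova, 6), (Vic, 2012, 12, Hal, 19, Omega, 34)}
Apply σ_{sname ≠ Hal}; surviving tuples: {(Gus, 2022, 12, Yan, 32, Alpha, 37), (Gus, 2022, 12, Yan, 32, Argo, 13), (Gus, 2022, 12, Yan, 32, Nova, 6), (Gus, 2022, 12, Yan, 32, Omega, 34), (Hal, 1991, 9, Lee, 9, Beta, 30), (Hal, 1991, 9, Lee, 9, Helix, 38), (Hal, 1991, 9, Ned, 6, Beta, 30), (Hal, 1991, 9, Ned, 6, Helix, 38), (Hal, 1991, 9, Ola, 27, Beta, 30), (Hal, 1991, 9, Ola, 27, Helix, 38), (Vic, 2012, 12, Fay, 11, Alpha, 37), (Vic, 2012, 12, Fay, 11, Argo, 13), (Vic, 2012, 12, Fay, 11, Nova, 6), (Vic, 2012, 12, Fay, 11, Omega, 34)}
Apply σ_{aname ≠ Vic}; surviving tuples: {(Gus, 2022, 12, Yan, 32, Alpha, 37), (Gus, 2022, 12, Yan, 32, Argo, 13), (Gus, 2022, 12, Yan, 32, Nova, 6), (Gus, 2022, 12, Yan, 32, Omega, 34), (Hal, 1991, 9, Lee, 9, Beta, 30), (Hal, 1991, 9, Lee, 9, Helix, 38), (Hal, 1991, 9, Ned, 6, Beta, 30), (Hal, 1991, 9, Ned, 6, Helix, 38), (Hal, 1991, 9, Ola, 27, Beta, 30), (Hal, 1991, 9, Ola, 27, Helix, 38)}
Projecting to mid, role (4 duplicate(s) eliminated): {(12, Alpha), (12, Argo), (12, Nova), (12, Omega), (9, Beta), (9, Helix)}

{(12, Alpha), (12, Argo), (12, Nova), (12, Omega), (9, Beta), (9, Helix)}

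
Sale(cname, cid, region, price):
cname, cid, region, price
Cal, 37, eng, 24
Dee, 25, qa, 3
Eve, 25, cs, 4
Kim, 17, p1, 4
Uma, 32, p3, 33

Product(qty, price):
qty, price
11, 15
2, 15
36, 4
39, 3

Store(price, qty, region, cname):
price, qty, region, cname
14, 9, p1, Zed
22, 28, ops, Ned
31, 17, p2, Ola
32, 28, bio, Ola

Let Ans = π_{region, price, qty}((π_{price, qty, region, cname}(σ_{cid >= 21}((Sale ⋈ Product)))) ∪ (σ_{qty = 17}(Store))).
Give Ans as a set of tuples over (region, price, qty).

Sale ⋈ Product (natural join on price): {(Dee, 25, qa, 3, 39), (Eve, 25, cs, 4, 36), (Kim, 17, p1, 4, 36)}
Apply σ_{cid >= 21}; surviving tuples: {(Dee, 25, qa, 3, 39), (Eve, 25, cs, 4, 36)}
Projecting to price, qty, region, cname: {(3, 39, qa, Dee), (4, 36, cs, Eve)}
Apply σ_{qty = 17}; surviving tuples: {(31, 17, p2, Ola)}
Set union of the two operands is {(3, 39, qa, Dee), (31, 17, p2, Ola), (4, 36, cs, Eve)}.
Projecting to region, price, qty: {(cs, 4, 36), (p2, 31, 17), (qa, 3, 39)}

{(cs, 4, 36), (p2, 31, 17), (qa, 3, 39)}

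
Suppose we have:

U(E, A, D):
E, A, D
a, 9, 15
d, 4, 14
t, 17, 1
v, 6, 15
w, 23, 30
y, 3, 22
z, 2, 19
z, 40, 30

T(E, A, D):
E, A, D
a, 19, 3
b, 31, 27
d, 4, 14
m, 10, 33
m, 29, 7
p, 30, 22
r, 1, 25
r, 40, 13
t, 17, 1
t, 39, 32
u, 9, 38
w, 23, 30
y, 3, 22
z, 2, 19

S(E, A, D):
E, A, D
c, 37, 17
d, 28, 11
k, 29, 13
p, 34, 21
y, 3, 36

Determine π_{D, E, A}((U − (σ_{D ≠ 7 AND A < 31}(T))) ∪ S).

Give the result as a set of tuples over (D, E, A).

Filtering on D ≠ 7 AND A < 31 leaves {(a, 19, 3), (d, 4, 14), (m, 10, 33), (p, 30, 22), (r, 1, 25), (t, 17, 1), (u, 9, 38), (w, 23, 30), (y, 3, 22), (z, 2, 19)}.
Difference: {(a, 9, 15), (d, 4, 14), (t, 17, 1), (v, 6, 15), (w, 23, 30), (y, 3, 22), (z, 2, 19), (z, 40, 30)} with {(a, 19, 3), (d, 4, 14), (m, 10, 33), (p, 30, 22), (r, 1, 25), (t, 17, 1), (u, 9, 38), (w, 23, 30), (y, 3, 22), (z, 2, 19)} → {(a, 9, 15), (v, 6, 15), (z, 40, 30)}
Union: {(a, 9, 15), (v, 6, 15), (z, 40, 30)} with {(c, 37, 17), (d, 28, 11), (k, 29, 13), (p, 34, 21), (y, 3, 36)} → {(a, 9, 15), (c, 37, 17), (d, 28, 11), (k, 29, 13), (p, 34, 21), (v, 6, 15), (y, 3, 36), (z, 40, 30)}
Projecting to D, E, A: {(11, d, 28), (13, k, 29), (15, a, 9), (15, v, 6), (17, c, 37), (21, p, 34), (30, z, 40), (36, y, 3)}

{(11, d, 28), (13, k, 29), (15, a, 9), (15, v, 6), (17, c, 37), (21, p, 34), (30, z, 40), (36, y, 3)}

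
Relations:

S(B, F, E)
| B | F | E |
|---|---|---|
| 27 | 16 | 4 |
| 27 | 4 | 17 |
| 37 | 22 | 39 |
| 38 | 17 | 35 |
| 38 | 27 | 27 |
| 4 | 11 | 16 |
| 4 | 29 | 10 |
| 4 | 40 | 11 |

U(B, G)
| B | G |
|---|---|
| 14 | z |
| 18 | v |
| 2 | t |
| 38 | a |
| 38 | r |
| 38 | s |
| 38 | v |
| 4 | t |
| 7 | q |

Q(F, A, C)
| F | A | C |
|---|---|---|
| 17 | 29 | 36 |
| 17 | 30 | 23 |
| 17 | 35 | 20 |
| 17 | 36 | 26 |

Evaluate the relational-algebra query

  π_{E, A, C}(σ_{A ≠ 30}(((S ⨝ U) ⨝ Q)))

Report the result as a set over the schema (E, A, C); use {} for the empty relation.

Joining S and U on B yields {(38, 17, 35, a), (38, 17, 35, r), (38, 17, 35, s), (38, 17, 35, v), (38, 27, 27, a), (38, 27, 27, r), (38, 27, 27, s), (38, 27, 27, v), (4, 11, 16, t), (4, 29, 10, t), (4, 40, 11, t)}.
Joining (S ⨝ U) and Q on F yields {(38, 17, 35, a, 29, 36), (38, 17, 35, a, 30, 23), (38, 17, 35, a, 35, 20), (38, 17, 35, a, 36, 26), (38, 17, 35, r, 29, 36), (38, 17, 35, r, 30, 23), (38, 17, 35, r, 35, 20), (38, 17, 35, r, 36, 26), (38, 17, 35, s, 29, 36), (38, 17, 35, s, 30, 23), (38, 17, 35, s, 35, 20), (38, 17, 35, s, 36, 26), (38, 17, 35, v, 29, 36), (38, 17, 35, v, 30, 23), (38, 17, 35, v, 35, 20), (38, 17, 35, v, 36, 26)}.
Apply σ_{A ≠ 30}; surviving tuples: {(38, 17, 35, a, 29, 36), (38, 17, 35, a, 35, 20), (38, 17, 35, a, 36, 26), (38, 17, 35, r, 29, 36), (38, 17, 35, r, 35, 20), (38, 17, 35, r, 36, 26), (38, 17, 35, s, 29, 36), (38, 17, 35, s, 35, 20), (38, 17, 35, s, 36, 26), (38, 17, 35, v, 29, 36), (38, 17, 35, v, 35, 20), (38, 17, 35, v, 36, 26)}
Keep only column(s) E, A, C (9 duplicate(s) eliminated): {(35, 29, 36), (35, 35, 20), (35, 36, 26)}

{(35, 29, 36), (35, 35, 20), (35, 36, 26)}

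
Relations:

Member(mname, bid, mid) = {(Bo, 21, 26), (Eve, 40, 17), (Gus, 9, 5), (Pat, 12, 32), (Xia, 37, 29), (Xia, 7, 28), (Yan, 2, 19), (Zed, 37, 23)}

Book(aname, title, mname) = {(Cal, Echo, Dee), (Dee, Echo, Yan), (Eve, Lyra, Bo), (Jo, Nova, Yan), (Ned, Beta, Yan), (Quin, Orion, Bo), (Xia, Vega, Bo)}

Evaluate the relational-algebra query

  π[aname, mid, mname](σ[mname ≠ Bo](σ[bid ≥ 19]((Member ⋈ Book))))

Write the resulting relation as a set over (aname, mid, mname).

{}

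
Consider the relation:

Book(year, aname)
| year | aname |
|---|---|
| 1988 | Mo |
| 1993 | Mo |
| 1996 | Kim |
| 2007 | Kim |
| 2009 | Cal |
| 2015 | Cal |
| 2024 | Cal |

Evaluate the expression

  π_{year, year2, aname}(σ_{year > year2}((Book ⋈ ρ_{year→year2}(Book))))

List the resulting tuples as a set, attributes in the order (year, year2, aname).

{(1993, 1988, Mo), (2007, 1996, Kim), (2015, 2009, Cal), (2024, 2009, Cal), (2024, 2015, Cal)}

ρ[year→year2]: schema becomes (year2, aname); tuples unchanged.
Natural join on aname: {(1988, Mo, 1988), (1988, Mo, 1993), (1993, Mo, 1988), (1993, Mo, 1993), (1996, Kim, 1996), (1996, Kim, 2007), (2007, Kim, 1996), (2007, Kim, 2007), (2009, Cal, 2009), (2009, Cal, 2015), (2009, Cal, 2024), (2015, Cal, 2009), (2015, Cal, 2015), (2015, Cal, 2024), (2024, Cal, 2009), (2024, Cal, 2015), (2024, Cal, 2024)}
Filtering on year > year2 leaves {(1993, Mo, 1988), (2007, Kim, 1996), (2015, Cal, 2009), (2024, Cal, 2009), (2024, Cal, 2015)}.
Projecting to year, year2, aname: {(1993, 1988, Mo), (2007, 1996, Kim), (2015, 2009, Cal), (2024, 2009, Cal), (2024, 2015, Cal)}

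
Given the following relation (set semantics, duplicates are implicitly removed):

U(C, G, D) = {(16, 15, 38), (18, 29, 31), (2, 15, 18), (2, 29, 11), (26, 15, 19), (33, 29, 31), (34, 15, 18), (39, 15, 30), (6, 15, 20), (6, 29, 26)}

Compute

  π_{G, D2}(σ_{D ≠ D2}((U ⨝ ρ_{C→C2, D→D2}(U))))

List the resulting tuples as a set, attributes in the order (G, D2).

ρ[C→C2, D→D2]: schema becomes (C2, G, D2); tuples unchanged.
Natural join on G: {(16, 15, 38, 16, 38), (16, 15, 38, 2, 18), (16, 15, 38, 26, 19), (16, 15, 38, 34, 18), (16, 15, 38, 39, 30), (16, 15, 38, 6, 20), (18, 29, 31, 18, 31), (18, 29, 31, 2, 11), (18, 29, 31, 33, 31), (18, 29, 31, 6, 26), (2, 15, 18, 16, 38), (2, 15, 18, 2, 18), (2, 15, 18, 26, 19), (2, 15, 18, 34, 18), (2, 15, 18, 39, 30), (2, 15, 18, 6, 20), (2, 29, 11, 18, 31), (2, 29, 11, 2, 11), (2, 29, 11, 33, 31), (2, 29, 11, 6, 26), (26, 15, 19, 16, 38), (26, 15, 19, 2, 18), (26, 15, 19, 26, 19), (26, 15, 19, 34, 18), (26, 15, 19, 39, 30), (26, 15, 19, 6, 20), (33, 29, 31, 18, 31), (33, 29, 31, 2, 11), (33, 29, 31, 33, 31), (33, 29, 31, 6, 26), (34, 15, 18, 16, 38), (34, 15, 18, 2, 18), (34, 15, 18, 26, 19), (34, 15, 18, 34, 18), (34, 15, 18, 39, 30), (34, 15, 18, 6, 20), (39, 15, 30, 16, 38), (39, 15, 30, 2, 18), (39, 15, 30, 26, 19), (39, 15, 30, 34, 18), (39, 15, 30, 39, 30), (39, 15, 30, 6, 20), (6, 15, 20, 16, 38), (6, 15, 20, 2, 18), (6, 15, 20, 26, 19), (6, 15, 20, 34, 18), (6, 15, 20, 39, 30), (6, 15, 20, 6, 20), (6, 29, 26, 18, 31), (6, 29, 26, 2, 11), (6, 29, 26, 33, 31), (6, 29, 26, 6, 26)}
Filtering on D ≠ D2 leaves {(16, 15, 38, 2, 18), (16, 15, 38, 26, 19), (16, 15, 38, 34, 18), (16, 15, 38, 39, 30), (16, 15, 38, 6, 20), (18, 29, 31, 2, 11), (18, 29, 31, 6, 26), (2, 15, 18, 16, 38), (2, 15, 18, 26, 19), (2, 15, 18, 39, 30), (2, 15, 18, 6, 20), (2, 29, 11, 18, 31), (2, 29, 11, 33, 31), (2, 29, 11, 6, 26), (26, 15, 19, 16, 38), (26, 15, 19, 2, 18), (26, 15, 19, 34, 18), (26, 15, 19, 39, 30), (26, 15, 19, 6, 20), (33, 29, 31, 2, 11), (33, 29, 31, 6, 26), (34, 15, 18, 16, 38), (34, 15, 18, 26, 19), (34, 15, 18, 39, 30), (34, 15, 18, 6, 20), (39, 15, 30, 16, 38), (39, 15, 30, 2, 18), (39, 15, 30, 26, 19), (39, 15, 30, 34, 18), (39, 15, 30, 6, 20), (6, 15, 20, 16, 38), (6, 15, 20, 2, 18), (6, 15, 20, 26, 19), (6, 15, 20, 34, 18), (6, 15, 20, 39, 30), (6, 29, 26, 18, 31), (6, 29, 26, 2, 11), (6, 29, 26, 33, 31)}.
π[G, D2]: project onto (G, D2) (30 duplicate(s) eliminated) → {(15, 18), (15, 19), (15, 20), (15, 30), (15, 38), (29, 11), (29, 26), (29, 31)}

{(15, 18), (15, 19), (15, 20), (15, 30), (15, 38), (29, 11), (29, 26), (29, 31)}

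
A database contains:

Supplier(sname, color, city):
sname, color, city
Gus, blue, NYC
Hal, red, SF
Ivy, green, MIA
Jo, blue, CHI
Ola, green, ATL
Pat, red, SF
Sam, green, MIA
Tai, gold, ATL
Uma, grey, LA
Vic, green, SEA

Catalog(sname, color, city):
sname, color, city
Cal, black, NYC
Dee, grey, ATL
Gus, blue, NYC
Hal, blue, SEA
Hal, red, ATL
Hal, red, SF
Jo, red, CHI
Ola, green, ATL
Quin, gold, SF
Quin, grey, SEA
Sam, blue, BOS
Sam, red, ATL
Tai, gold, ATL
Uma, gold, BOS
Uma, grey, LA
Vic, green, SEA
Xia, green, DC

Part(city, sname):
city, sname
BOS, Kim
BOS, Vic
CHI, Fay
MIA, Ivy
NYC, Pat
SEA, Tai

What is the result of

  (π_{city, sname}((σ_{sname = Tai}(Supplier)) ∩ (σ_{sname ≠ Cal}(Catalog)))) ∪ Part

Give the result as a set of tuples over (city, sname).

{(ATL, Tai), (BOS, Kim), (BOS, Vic), (CHI, Fay), (MIA, Ivy), (NYC, Pat), (SEA, Tai)}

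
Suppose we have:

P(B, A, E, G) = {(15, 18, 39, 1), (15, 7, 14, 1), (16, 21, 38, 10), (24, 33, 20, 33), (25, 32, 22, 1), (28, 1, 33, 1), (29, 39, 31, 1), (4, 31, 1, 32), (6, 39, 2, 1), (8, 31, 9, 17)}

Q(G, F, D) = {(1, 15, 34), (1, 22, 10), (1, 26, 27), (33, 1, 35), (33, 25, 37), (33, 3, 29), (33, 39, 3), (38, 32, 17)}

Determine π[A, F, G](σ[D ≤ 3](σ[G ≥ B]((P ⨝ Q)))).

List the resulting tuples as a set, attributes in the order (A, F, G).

Joining P and Q on G yields {(15, 18, 39, 1, 15, 34), (15, 18, 39, 1, 22, 10), (15, 18, 39, 1, 26, 27), (15, 7, 14, 1, 15, 34), (15, 7, 14, 1, 22, 10), (15, 7, 14, 1, 26, 27), (24, 33, 20, 33, 1, 35), (24, 33, 20, 33, 25, 37), (24, 33, 20, 33, 3, 29), (24, 33, 20, 33, 39, 3), (25, 32, 22, 1, 15, 34), (25, 32, 22, 1, 22, 10), (25, 32, 22, 1, 26, 27), (28, 1, 33, 1, 15, 34), (28, 1, 33, 1, 22, 10), (28, 1, 33, 1, 26, 27), (29, 39, 31, 1, 15, 34), (29, 39, 31, 1, 22, 10), (29, 39, 31, 1, 26, 27), (6, 39, 2, 1, 15, 34), (6, 39, 2, 1, 22, 10), (6, 39, 2, 1, 26, 27)}.
σ[G ≥ B]: keep tuples satisfying G ≥ B → {(24, 33, 20, 33, 1, 35), (24, 33, 20, 33, 25, 37), (24, 33, 20, 33, 3, 29), (24, 33, 20, 33, 39, 3)}
σ[D ≤ 3]: keep tuples satisfying D ≤ 3 → {(24, 33, 20, 33, 39, 3)}
Keep only column(s) A, F, G: {(33, 39, 33)}

{(33, 39, 33)}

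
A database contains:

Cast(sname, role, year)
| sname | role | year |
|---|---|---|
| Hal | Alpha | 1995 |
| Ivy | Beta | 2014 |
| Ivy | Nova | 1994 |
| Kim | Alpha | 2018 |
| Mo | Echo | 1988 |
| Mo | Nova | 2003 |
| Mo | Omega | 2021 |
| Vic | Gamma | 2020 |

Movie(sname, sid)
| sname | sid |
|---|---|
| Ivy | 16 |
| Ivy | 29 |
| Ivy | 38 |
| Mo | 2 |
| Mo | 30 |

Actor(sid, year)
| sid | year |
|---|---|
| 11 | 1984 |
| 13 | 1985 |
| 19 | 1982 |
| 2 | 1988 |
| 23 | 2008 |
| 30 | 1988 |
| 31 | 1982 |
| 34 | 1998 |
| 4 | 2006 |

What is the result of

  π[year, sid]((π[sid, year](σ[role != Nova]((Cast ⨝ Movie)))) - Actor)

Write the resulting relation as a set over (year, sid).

Joining Cast and Movie on sname yields {(Ivy, Beta, 2014, 16), (Ivy, Beta, 2014, 29), (Ivy, Beta, 2014, 38), (Ivy, Nova, 1994, 16), (Ivy, Nova, 1994, 29), (Ivy, Nova, 1994, 38), (Mo, Echo, 1988, 2), (Mo, Echo, 1988, 30), (Mo, Nova, 2003, 2), (Mo, Nova, 2003, 30), (Mo, Omega, 2021, 2), (Mo, Omega, 2021, 30)}.
Selection role != Nova: {(Ivy, Beta, 2014, 16), (Ivy, Beta, 2014, 29), (Ivy, Beta, 2014, 38), (Mo, Echo, 1988, 2), (Mo, Echo, 1988, 30), (Mo, Omega, 2021, 2), (Mo, Omega, 2021, 30)}
π_{sid, year} gives {(16, 2014), (2, 1988), (2, 2021), (29, 2014), (30, 1988), (30, 2021), (38, 2014)}.
Difference: {(16, 2014), (2, 1988), (2, 2021), (29, 2014), (30, 1988), (30, 2021), (38, 2014)} with {(11, 1984), (13, 1985), (19, 1982), (2, 1988), (23, 2008), (30, 1988), (31, 1982), (34, 1998), (4, 2006)} → {(16, 2014), (2, 2021), (29, 2014), (30, 2021), (38, 2014)}
π_{year, sid} gives {(2014, 16), (2014, 29), (2014, 38), (2021, 2), (2021, 30)}.

{(2014, 16), (2014, 29), (2014, 38), (2021, 2), (2021, 30)}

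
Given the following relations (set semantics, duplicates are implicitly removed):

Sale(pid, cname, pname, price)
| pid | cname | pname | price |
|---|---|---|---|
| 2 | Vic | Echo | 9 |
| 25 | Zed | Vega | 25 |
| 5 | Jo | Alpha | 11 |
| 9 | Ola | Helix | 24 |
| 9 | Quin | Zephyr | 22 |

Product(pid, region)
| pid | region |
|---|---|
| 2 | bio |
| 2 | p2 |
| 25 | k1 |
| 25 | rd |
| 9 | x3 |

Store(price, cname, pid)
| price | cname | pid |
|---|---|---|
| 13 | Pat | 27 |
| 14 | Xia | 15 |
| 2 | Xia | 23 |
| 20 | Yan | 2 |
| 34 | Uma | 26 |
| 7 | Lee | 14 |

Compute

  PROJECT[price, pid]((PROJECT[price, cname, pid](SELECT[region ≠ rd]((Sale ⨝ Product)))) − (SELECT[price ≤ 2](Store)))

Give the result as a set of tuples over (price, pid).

{(22, 9), (24, 9), (25, 25), (9, 2)}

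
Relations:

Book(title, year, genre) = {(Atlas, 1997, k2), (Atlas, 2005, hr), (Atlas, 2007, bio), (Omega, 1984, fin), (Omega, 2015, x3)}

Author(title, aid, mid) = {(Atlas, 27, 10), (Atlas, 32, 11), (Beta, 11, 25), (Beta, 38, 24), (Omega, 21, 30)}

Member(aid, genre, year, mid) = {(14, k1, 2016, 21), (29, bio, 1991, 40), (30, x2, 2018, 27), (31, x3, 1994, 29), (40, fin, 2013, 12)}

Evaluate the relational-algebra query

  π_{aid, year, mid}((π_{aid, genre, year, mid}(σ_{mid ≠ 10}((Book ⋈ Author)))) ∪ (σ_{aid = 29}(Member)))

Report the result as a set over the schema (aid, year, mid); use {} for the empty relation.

Book ⋈ Author (natural join on title): {(Atlas, 1997, k2, 27, 10), (Atlas, 1997, k2, 32, 11), (Atlas, 2005, hr, 27, 10), (Atlas, 2005, hr, 32, 11), (Atlas, 2007, bio, 27, 10), (Atlas, 2007, bio, 32, 11), (Omega, 1984, fin, 21, 30), (Omega, 2015, x3, 21, 30)}
Filtering on mid ≠ 10 leaves {(Atlas, 1997, k2, 32, 11), (Atlas, 2005, hr, 32, 11), (Atlas, 2007, bio, 32, 11), (Omega, 1984, fin, 21, 30), (Omega, 2015, x3, 21, 30)}.
Keep only column(s) aid, genre, year, mid: {(21, fin, 1984, 30), (21, x3, 2015, 30), (32, bio, 2007, 11), (32, hr, 2005, 11), (32, k2, 1997, 11)}
Filtering on aid = 29 leaves {(29, bio, 1991, 40)}.
Union: {(21, fin, 1984, 30), (21, x3, 2015, 30), (32, bio, 2007, 11), (32, hr, 2005, 11), (32, k2, 1997, 11)} with {(29, bio, 1991, 40)} → {(21, fin, 1984, 30), (21, x3, 2015, 30), (29, bio, 1991, 40), (32, bio, 2007, 11), (32, hr, 2005, 11), (32, k2, 1997, 11)}
Keep only column(s) aid, year, mid: {(21, 1984, 30), (21, 2015, 30), (29, 1991, 40), (32, 1997, 11), (32, 2005, 11), (32, 2007, 11)}

{(21, 1984, 30), (21, 2015, 30), (29, 1991, 40), (32, 1997, 11), (32, 2005, 11), (32, 2007, 11)}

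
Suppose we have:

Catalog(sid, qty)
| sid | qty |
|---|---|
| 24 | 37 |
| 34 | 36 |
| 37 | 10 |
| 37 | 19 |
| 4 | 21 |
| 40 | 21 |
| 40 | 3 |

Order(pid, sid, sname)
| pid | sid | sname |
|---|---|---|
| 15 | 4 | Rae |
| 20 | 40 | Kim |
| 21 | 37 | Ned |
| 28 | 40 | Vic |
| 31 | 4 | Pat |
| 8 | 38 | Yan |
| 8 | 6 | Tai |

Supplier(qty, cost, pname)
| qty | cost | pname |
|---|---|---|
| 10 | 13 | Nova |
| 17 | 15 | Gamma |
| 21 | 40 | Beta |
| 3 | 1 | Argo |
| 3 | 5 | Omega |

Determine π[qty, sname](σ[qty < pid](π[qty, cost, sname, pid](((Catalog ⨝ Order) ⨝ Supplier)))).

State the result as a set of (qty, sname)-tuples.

{(10, Ned), (21, Pat), (21, Vic), (3, Kim), (3, Vic)}

Catalog ⋈ Order (natural join on sid): {(37, 10, 21, Ned), (37, 19, 21, Ned), (4, 21, 15, Rae), (4, 21, 31, Pat), (40, 21, 20, Kim), (40, 21, 28, Vic), (40, 3, 20, Kim), (40, 3, 28, Vic)}
(Catalog ⨝ Order) ⋈ Supplier (natural join on qty): {(37, 10, 21, Ned, 13, Nova), (4, 21, 15, Rae, 40, Beta), (4, 21, 31, Pat, 40, Beta), (40, 21, 20, Kim, 40, Beta), (40, 21, 28, Vic, 40, Beta), (40, 3, 20, Kim, 1, Argo), (40, 3, 20, Kim, 5, Omega), (40, 3, 28, Vic, 1, Argo), (40, 3, 28, Vic, 5, Omega)}
Keep only column(s) qty, cost, sname, pid: {(10, 13, Ned, 21), (21, 40, Kim, 20), (21, 40, Pat, 31), (21, 40, Rae, 15), (21, 40, Vic, 28), (3, 1, Kim, 20), (3, 1, Vic, 28), (3, 5, Kim, 20), (3, 5, Vic, 28)}
Filtering on qty < pid leaves {(10, 13, Ned, 21), (21, 40, Pat, 31), (21, 40, Vic, 28), (3, 1, Kim, 20), (3, 1, Vic, 28), (3, 5, Kim, 20), (3, 5, Vic, 28)}.
Keep only column(s) qty, sname (2 duplicate(s) eliminated): {(10, Ned), (21, Pat), (21, Vic), (3, Kim), (3, Vic)}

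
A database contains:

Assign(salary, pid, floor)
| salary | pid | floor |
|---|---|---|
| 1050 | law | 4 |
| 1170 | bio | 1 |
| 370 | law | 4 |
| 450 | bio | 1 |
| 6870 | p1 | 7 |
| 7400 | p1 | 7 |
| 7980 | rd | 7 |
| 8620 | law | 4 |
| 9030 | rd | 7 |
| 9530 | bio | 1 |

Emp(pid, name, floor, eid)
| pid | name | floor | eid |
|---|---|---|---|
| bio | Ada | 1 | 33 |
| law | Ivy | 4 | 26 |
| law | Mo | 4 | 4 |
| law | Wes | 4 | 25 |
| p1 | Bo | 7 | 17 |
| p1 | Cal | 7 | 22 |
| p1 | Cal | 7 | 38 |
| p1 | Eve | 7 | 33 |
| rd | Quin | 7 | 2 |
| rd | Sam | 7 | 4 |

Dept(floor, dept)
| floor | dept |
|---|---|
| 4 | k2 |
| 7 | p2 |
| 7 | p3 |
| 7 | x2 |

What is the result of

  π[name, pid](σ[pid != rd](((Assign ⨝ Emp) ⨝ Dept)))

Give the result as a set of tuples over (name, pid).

{(Bo, p1), (Cal, p1), (Eve, p1), (Ivy, law), (Mo, law), (Wes, law)}

Assign ⋈ Emp (natural join on pid, floor): {(1050, law, 4, Ivy, 26), (1050, law, 4, Mo, 4), (1050, law, 4, Wes, 25), (1170, bio, 1, Ada, 33), (370, law, 4, Ivy, 26), (370, law, 4, Mo, 4), (370, law, 4, Wes, 25), (450, bio, 1, Ada, 33), (6870, p1, 7, Bo, 17), (6870, p1, 7, Cal, 22), (6870, p1, 7, Cal, 38), (6870, p1, 7, Eve, 33), (7400, p1, 7, Bo, 17), (7400, p1, 7, Cal, 22), (7400, p1, 7, Cal, 38), (7400, p1, 7, Eve, 33), (7980, rd, 7, Quin, 2), (7980, rd, 7, Sam, 4), (8620, law, 4, Ivy, 26), (8620, law, 4, Mo, 4), (8620, law, 4, Wes, 25), (9030, rd, 7, Quin, 2), (9030, rd, 7, Sam, 4), (9530, bio, 1, Ada, 33)}
(Assign ⨝ Emp) ⋈ Dept (natural join on floor): {(1050, law, 4, Ivy, 26, k2), (1050, law, 4, Mo, 4, k2), (1050, law, 4, Wes, 25, k2), (370, law, 4, Ivy, 26, k2), (370, law, 4, Mo, 4, k2), (370, law, 4, Wes, 25, k2), (6870, p1, 7, Bo, 17, p2), (6870, p1, 7, Bo, 17, p3), (6870, p1, 7, Bo, 17, x2), (6870, p1, 7, Cal, 22, p2), (6870, p1, 7, Cal, 22, p3), (6870, p1, 7, Cal, 22, x2), (6870, p1, 7, Cal, 38, p2), (6870, p1, 7, Cal, 38, p3), (6870, p1, 7, Cal, 38, x2), (6870, p1, 7, Eve, 33, p2), (6870, p1, 7, Eve, 33, p3), (6870, p1, 7, Eve, 33, x2), (7400, p1, 7, Bo, 17, p2), (7400, p1, 7, Bo, 17, p3), (7400, p1, 7, Bo, 17, x2), (7400, p1, 7, Cal, 22, p2), (7400, p1, 7, Cal, 22, p3), (7400, p1, 7, Cal, 22, x2), (7400, p1, 7, Cal, 38, p2), (7400, p1, 7, Cal, 38, p3), (7400, p1, 7, Cal, 38, x2), (7400, p1, 7, Eve, 33, p2), (7400, p1, 7, Eve, 33, p3), (7400, p1, 7, Eve, 33, x2), (7980, rd, 7, Quin, 2, p2), (7980, rd, 7, Quin, 2, p3), (7980, rd, 7, Quin, 2, x2), (7980, rd, 7, Sam, 4, p2), (7980, rd, 7, Sam, 4, p3), (7980, rd, 7, Sam, 4, x2), (8620, law, 4, Ivy, 26, k2), (8620, law, 4, Mo, 4, k2), (8620, law, 4, Wes, 25, k2), (9030, rd, 7, Quin, 2, p2), (9030, rd, 7, Quin, 2, p3), (9030, rd, 7, Quin, 2, x2), (9030, rd, 7, Sam, 4, p2), (9030, rd, 7, Sam, 4, p3), (9030, rd, 7, Sam, 4, x2)}
Selection pid != rd: {(1050, law, 4, Ivy, 26, k2), (1050, law, 4, Mo, 4, k2), (1050, law, 4, Wes, 25, k2), (370, law, 4, Ivy, 26, k2), (370, law, 4, Mo, 4, k2), (370, law, 4, Wes, 25, k2), (6870, p1, 7, Bo, 17, p2), (6870, p1, 7, Bo, 17, p3), (6870, p1, 7, Bo, 17, x2), (6870, p1, 7, Cal, 22, p2), (6870, p1, 7, Cal, 22, p3), (6870, p1, 7, Cal, 22, x2), (6870, p1, 7, Cal, 38, p2), (6870, p1, 7, Cal, 38, p3), (6870, p1, 7, Cal, 38, x2), (6870, p1, 7, Eve, 33, p2), (6870, p1, 7, Eve, 33, p3), (6870, p1, 7, Eve, 33, x2), (7400, p1, 7, Bo, 17, p2), (7400, p1, 7, Bo, 17, p3), (7400, p1, 7, Bo, 17, x2), (7400, p1, 7, Cal, 22, p2), (7400, p1, 7, Cal, 22, p3), (7400, p1, 7, Cal, 22, x2), (7400, p1, 7, Cal, 38, p2), (7400, p1, 7, Cal, 38, p3), (7400, p1, 7, Cal, 38, x2), (7400, p1, 7, Eve, 33, p2), (7400, p1, 7, Eve, 33, p3), (7400, p1, 7, Eve, 33, x2), (8620, law, 4, Ivy, 26, k2), (8620, law, 4, Mo, 4, k2), (8620, law, 4, Wes, 25, k2)}
π[name, pid]: project onto (name, pid) (27 duplicate(s) eliminated) → {(Bo, p1), (Cal, p1), (Eve, p1), (Ivy, law), (Mo, law), (Wes, law)}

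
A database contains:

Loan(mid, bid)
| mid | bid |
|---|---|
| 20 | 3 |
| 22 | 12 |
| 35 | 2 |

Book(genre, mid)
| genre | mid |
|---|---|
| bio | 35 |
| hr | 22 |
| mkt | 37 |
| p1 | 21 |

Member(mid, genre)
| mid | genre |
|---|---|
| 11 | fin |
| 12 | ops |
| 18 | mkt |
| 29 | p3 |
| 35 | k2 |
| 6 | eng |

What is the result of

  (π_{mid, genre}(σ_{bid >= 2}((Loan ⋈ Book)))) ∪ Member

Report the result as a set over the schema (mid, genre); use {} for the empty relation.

{(11, fin), (12, ops), (18, mkt), (22, hr), (29, p3), (35, bio), (35, k2), (6, eng)}

Loan ⋈ Book (natural join on mid): {(22, 12, hr), (35, 2, bio)}
Filtering on bid >= 2 leaves {(22, 12, hr), (35, 2, bio)}.
π_{mid, genre} gives {(22, hr), (35, bio)}.
Set union of the two operands is {(11, fin), (12, ops), (18, mkt), (22, hr), (29, p3), (35, bio), (35, k2), (6, eng)}.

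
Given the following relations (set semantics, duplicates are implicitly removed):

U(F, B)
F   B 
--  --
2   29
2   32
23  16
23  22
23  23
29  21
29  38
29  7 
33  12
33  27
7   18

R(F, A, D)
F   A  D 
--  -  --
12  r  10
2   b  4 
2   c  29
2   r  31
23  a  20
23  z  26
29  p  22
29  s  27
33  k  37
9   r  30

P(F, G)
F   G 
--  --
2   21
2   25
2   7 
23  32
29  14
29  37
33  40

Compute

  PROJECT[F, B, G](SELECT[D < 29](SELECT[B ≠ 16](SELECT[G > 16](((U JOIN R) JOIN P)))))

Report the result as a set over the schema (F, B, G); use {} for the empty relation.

{(2, 29, 21), (2, 29, 25), (2, 32, 21), (2, 32, 25), (23, 22, 32), (23, 23, 32), (29, 21, 37), (29, 38, 37), (29, 7, 37)}

U ⋈ R (natural join on F): {(2, 29, b, 4), (2, 29, c, 29), (2, 29, r, 31), (2, 32, b, 4), (2, 32, c, 29), (2, 32, r, 31), (23, 16, a, 20), (23, 16, z, 26), (23, 22, a, 20), (23, 22, z, 26), (23, 23, a, 20), (23, 23, z, 26), (29, 21, p, 22), (29, 21, s, 27), (29, 38, p, 22), (29, 38, s, 27), (29, 7, p, 22), (29, 7, s, 27), (33, 12, k, 37), (33, 27, k, 37)}
(U JOIN R) ⋈ P (natural join on F): {(2, 29, b, 4, 21), (2, 29, b, 4, 25), (2, 29, b, 4, 7), (2, 29, c, 29, 21), (2, 29, c, 29, 25), (2, 29, c, 29, 7), (2, 29, r, 31, 21), (2, 29, r, 31, 25), (2, 29, r, 31, 7), (2, 32, b, 4, 21), (2, 32, b, 4, 25), (2, 32, b, 4, 7), (2, 32, c, 29, 21), (2, 32, c, 29, 25), (2, 32, c, 29, 7), (2, 32, r, 31, 21), (2, 32, r, 31, 25), (2, 32, r, 31, 7), (23, 16, a, 20, 32), (23, 16, z, 26, 32), (23, 22, a, 20, 32), (23, 22, z, 26, 32), (23, 23, a, 20, 32), (23, 23, z, 26, 32), (29, 21, p, 22, 14), (29, 21, p, 22, 37), (29, 21, s, 27, 14), (29, 21, s, 27, 37), (29, 38, p, 22, 14), (29, 38, p, 22, 37), (29, 38, s, 27, 14), (29, 38, s, 27, 37), (29, 7, p, 22, 14), (29, 7, p, 22, 37), (29, 7, s, 27, 14), (29, 7, s, 27, 37), (33, 12, k, 37, 40), (33, 27, k, 37, 40)}
σ[G > 16]: keep tuples satisfying G > 16 → {(2, 29, b, 4, 21), (2, 29, b, 4, 25), (2, 29, c, 29, 21), (2, 29, c, 29, 25), (2, 29, r, 31, 21), (2, 29, r, 31, 25), (2, 32, b, 4, 21), (2, 32, b, 4, 25), (2, 32, c, 29, 21), (2, 32, c, 29, 25), (2, 32, r, 31, 21), (2, 32, r, 31, 25), (23, 16, a, 20, 32), (23, 16, z, 26, 32), (23, 22, a, 20, 32), (23, 22, z, 26, 32), (23, 23, a, 20, 32), (23, 23, z, 26, 32), (29, 21, p, 22, 37), (29, 21, s, 27, 37), (29, 38, p, 22, 37), (29, 38, s, 27, 37), (29, 7, p, 22, 37), (29, 7, s, 27, 37), (33, 12, k, 37, 40), (33, 27, k, 37, 40)}
σ[B ≠ 16]: keep tuples satisfying B ≠ 16 → {(2, 29, b, 4, 21), (2, 29, b, 4, 25), (2, 29, c, 29, 21), (2, 29, c, 29, 25), (2, 29, r, 31, 21), (2, 29, r, 31, 25), (2, 32, b, 4, 21), (2, 32, b, 4, 25), (2, 32, c, 29, 21), (2, 32, c, 29, 25), (2, 32, r, 31, 21), (2, 32, r, 31, 25), (23, 22, a, 20, 32), (23, 22, z, 26, 32), (23, 23, a, 20, 32), (23, 23, z, 26, 32), (29, 21, p, 22, 37), (29, 21, s, 27, 37), (29, 38, p, 22, 37), (29, 38, s, 27, 37), (29, 7, p, 22, 37), (29, 7, s, 27, 37), (33, 12, k, 37, 40), (33, 27, k, 37, 40)}
σ[D < 29]: keep tuples satisfying D < 29 → {(2, 29, b, 4, 21), (2, 29, b, 4, 25), (2, 32, b, 4, 21), (2, 32, b, 4, 25), (23, 22, a, 20, 32), (23, 22, z, 26, 32), (23, 23, a, 20, 32), (23, 23, z, 26, 32), (29, 21, p, 22, 37), (29, 21, s, 27, 37), (29, 38, p, 22, 37), (29, 38, s, 27, 37), (29, 7, p, 22, 37), (29, 7, s, 27, 37)}
π[F, B, G]: project onto (F, B, G) (5 duplicate(s) eliminated) → {(2, 29, 21), (2, 29, 25), (2, 32, 21), (2, 32, 25), (23, 22, 32), (23, 23, 32), (29, 21, 37), (29, 38, 37), (29, 7, 37)}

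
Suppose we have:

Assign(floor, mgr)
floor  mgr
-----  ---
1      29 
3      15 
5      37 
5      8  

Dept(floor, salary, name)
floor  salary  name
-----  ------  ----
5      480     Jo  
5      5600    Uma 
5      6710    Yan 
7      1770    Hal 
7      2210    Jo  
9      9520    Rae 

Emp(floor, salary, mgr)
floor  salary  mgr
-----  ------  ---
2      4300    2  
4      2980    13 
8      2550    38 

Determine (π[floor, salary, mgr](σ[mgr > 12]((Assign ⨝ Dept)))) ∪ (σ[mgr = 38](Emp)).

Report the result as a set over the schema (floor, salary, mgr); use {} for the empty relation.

{(5, 480, 37), (5, 5600, 37), (5, 6710, 37), (8, 2550, 38)}

Assign ⋈ Dept (natural join on floor): {(5, 37, 480, Jo), (5, 37, 5600, Uma), (5, 37, 6710, Yan), (5, 8, 480, Jo), (5, 8, 5600, Uma), (5, 8, 6710, Yan)}
Filtering on mgr > 12 leaves {(5, 37, 480, Jo), (5, 37, 5600, Uma), (5, 37, 6710, Yan)}.
Keep only column(s) floor, salary, mgr: {(5, 480, 37), (5, 5600, 37), (5, 6710, 37)}
Filtering on mgr = 38 leaves {(8, 2550, 38)}.
Union: {(5, 480, 37), (5, 5600, 37), (5, 6710, 37)} with {(8, 2550, 38)} → {(5, 480, 37), (5, 5600, 37), (5, 6710, 37), (8, 2550, 38)}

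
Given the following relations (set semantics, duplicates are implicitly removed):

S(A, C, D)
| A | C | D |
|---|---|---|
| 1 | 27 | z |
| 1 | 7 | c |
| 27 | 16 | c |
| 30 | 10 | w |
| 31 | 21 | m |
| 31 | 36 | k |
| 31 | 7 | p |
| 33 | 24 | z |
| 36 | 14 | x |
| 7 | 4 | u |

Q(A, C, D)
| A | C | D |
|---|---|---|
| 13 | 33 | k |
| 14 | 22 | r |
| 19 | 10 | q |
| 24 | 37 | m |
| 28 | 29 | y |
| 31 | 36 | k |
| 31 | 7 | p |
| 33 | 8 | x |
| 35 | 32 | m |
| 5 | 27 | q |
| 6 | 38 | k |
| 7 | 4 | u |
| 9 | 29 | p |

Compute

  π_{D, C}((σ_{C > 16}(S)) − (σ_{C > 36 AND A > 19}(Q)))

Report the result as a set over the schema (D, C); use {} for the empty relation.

σ[C > 16]: keep tuples satisfying C > 16 → {(1, 27, z), (31, 21, m), (31, 36, k), (33, 24, z)}
σ[C > 36 AND A > 19]: keep tuples satisfying C > 36 AND A > 19 → {(24, 37, m)}
Set difference of the two operands is {(1, 27, z), (31, 21, m), (31, 36, k), (33, 24, z)}.
π[D, C]: project onto (D, C) → {(k, 36), (m, 21), (z, 24), (z, 27)}

{(k, 36), (m, 21), (z, 24), (z, 27)}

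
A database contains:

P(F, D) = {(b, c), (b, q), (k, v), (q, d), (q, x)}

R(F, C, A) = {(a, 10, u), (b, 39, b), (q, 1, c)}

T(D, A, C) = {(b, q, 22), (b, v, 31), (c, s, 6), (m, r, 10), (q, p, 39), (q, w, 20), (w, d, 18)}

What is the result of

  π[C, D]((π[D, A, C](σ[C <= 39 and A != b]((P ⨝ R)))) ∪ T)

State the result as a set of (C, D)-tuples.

{(1, d), (1, x), (10, m), (18, w), (20, q), (22, b), (31, b), (39, q), (6, c)}

P ⋈ R (natural join on F): {(b, c, 39, b), (b, q, 39, b), (q, d, 1, c), (q, x, 1, c)}
Selection C <= 39 and A != b: {(q, d, 1, c), (q, x, 1, c)}
π_{D, A, C} gives {(d, c, 1), (x, c, 1)}.
Union: {(d, c, 1), (x, c, 1)} with {(b, q, 22), (b, v, 31), (c, s, 6), (m, r, 10), (q, p, 39), (q, w, 20), (w, d, 18)} → {(b, q, 22), (b, v, 31), (c, s, 6), (d, c, 1), (m, r, 10), (q, p, 39), (q, w, 20), (w, d, 18), (x, c, 1)}
π_{C, D} gives {(1, d), (1, x), (10, m), (18, w), (20, q), (22, b), (31, b), (39, q), (6, c)}.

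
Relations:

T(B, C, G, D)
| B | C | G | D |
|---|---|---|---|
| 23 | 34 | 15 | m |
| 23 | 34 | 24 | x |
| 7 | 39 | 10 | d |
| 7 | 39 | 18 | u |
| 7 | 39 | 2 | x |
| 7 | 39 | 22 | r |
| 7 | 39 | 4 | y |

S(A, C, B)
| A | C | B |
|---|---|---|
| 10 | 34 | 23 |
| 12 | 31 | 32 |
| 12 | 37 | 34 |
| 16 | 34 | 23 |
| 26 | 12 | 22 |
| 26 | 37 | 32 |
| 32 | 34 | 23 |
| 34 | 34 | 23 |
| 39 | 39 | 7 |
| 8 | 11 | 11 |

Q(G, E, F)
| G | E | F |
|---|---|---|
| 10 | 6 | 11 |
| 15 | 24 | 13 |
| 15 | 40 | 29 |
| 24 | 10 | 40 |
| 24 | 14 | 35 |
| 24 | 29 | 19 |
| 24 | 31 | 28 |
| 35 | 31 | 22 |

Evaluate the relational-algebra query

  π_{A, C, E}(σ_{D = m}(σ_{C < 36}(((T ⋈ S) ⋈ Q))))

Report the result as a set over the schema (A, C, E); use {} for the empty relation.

{(10, 34, 24), (10, 34, 40), (16, 34, 24), (16, 34, 40), (32, 34, 24), (32, 34, 40), (34, 34, 24), (34, 34, 40)}

Joining T and S on B, C yields {(23, 34, 15, m, 10), (23, 34, 15, m, 16), (23, 34, 15, m, 32), (23, 34, 15, m, 34), (23, 34, 24, x, 10), (23, 34, 24, x, 16), (23, 34, 24, x, 32), (23, 34, 24, x, 34), (7, 39, 10, d, 39), (7, 39, 18, u, 39), (7, 39, 2, x, 39), (7, 39, 22, r, 39), (7, 39, 4, y, 39)}.
Joining (T ⋈ S) and Q on G yields {(23, 34, 15, m, 10, 24, 13), (23, 34, 15, m, 10, 40, 29), (23, 34, 15, m, 16, 24, 13), (23, 34, 15, m, 16, 40, 29), (23, 34, 15, m, 32, 24, 13), (23, 34, 15, m, 32, 40, 29), (23, 34, 15, m, 34, 24, 13), (23, 34, 15, m, 34, 40, 29), (23, 34, 24, x, 10, 10, 40), (23, 34, 24, x, 10, 14, 35), (23, 34, 24, x, 10, 29, 19), (23, 34, 24, x, 10, 31, 28), (23, 34, 24, x, 16, 10, 40), (23, 34, 24, x, 16, 14, 35), (23, 34, 24, x, 16, 29, 19), (23, 34, 24, x, 16, 31, 28), (23, 34, 24, x, 32, 10, 40), (23, 34, 24, x, 32, 14, 35), (23, 34, 24, x, 32, 29, 19), (23, 34, 24, x, 32, 31, 28), (23, 34, 24, x, 34, 10, 40), (23, 34, 24, x, 34, 14, 35), (23, 34, 24, x, 34, 29, 19), (23, 34, 24, x, 34, 31, 28), (7, 39, 10, d, 39, 6, 11)}.
Filtering on C < 36 leaves {(23, 34, 15, m, 10, 24, 13), (23, 34, 15, m, 10, 40, 29), (23, 34, 15, m, 16, 24, 13), (23, 34, 15, m, 16, 40, 29), (23, 34, 15, m, 32, 24, 13), (23, 34, 15, m, 32, 40, 29), (23, 34, 15, m, 34, 24, 13), (23, 34, 15, m, 34, 40, 29), (23, 34, 24, x, 10, 10, 40), (23, 34, 24, x, 10, 14, 35), (23, 34, 24, x, 10, 29, 19), (23, 34, 24, x, 10, 31, 28), (23, 34, 24, x, 16, 10, 40), (23, 34, 24, x, 16, 14, 35), (23, 34, 24, x, 16, 29, 19), (23, 34, 24, x, 16, 31, 28), (23, 34, 24, x, 32, 10, 40), (23, 34, 24, x, 32, 14, 35), (23, 34, 24, x, 32, 29, 19), (23, 34, 24, x, 32, 31, 28), (23, 34, 24, x, 34, 10, 40), (23, 34, 24, x, 34, 14, 35), (23, 34, 24, x, 34, 29, 19), (23, 34, 24, x, 34, 31, 28)}.
Filtering on D = m leaves {(23, 34, 15, m, 10, 24, 13), (23, 34, 15, m, 10, 40, 29), (23, 34, 15, m, 16, 24, 13), (23, 34, 15, m, 16, 40, 29), (23, 34, 15, m, 32, 24, 13), (23, 34, 15, m, 32, 40, 29), (23, 34, 15, m, 34, 24, 13), (23, 34, 15, m, 34, 40, 29)}.
π[A, C, E]: project onto (A, C, E) → {(10, 34, 24), (10, 34, 40), (16, 34, 24), (16, 34, 40), (32, 34, 24), (32, 34, 40), (34, 34, 24), (34, 34, 40)}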